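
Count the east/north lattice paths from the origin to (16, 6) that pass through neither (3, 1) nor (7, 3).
Number of paths = 27141

Inclusion–exclusion. Total paths: C(22, 16) = 74613. Through P₁: C(4, 3)·C(18, 13) = 34272. Through P₂: C(10, 7)·C(12, 9) = 26400. Since P₁ is strictly southwest of P₂, a monotone path through both must visit P₁ then P₂; paths through both = C(4, 3)·C(6, 4)·C(12, 9) = 13200. Avoid both = 74613 − 34272 − 26400 + 13200 = 27141.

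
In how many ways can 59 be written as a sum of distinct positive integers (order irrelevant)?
q(59) = 9792

A partition into distinct parts is a strictly decreasing sequence summing to n. The recurrence d(n, m) = d(n, m−1) + d(n−m, m−1) (use part m at most once) with q(n) = d(n, n) gives q(59) = 9792. (Euler's theorem: # distinct-part partitions = # odd-part partitions.)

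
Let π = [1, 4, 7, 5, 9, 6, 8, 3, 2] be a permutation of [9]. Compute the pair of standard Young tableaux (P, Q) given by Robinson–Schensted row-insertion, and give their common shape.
P = [1, 2, 5, 6, 8] / [3, 9] / [4] / [7];  Q = [1, 2, 3, 5, 7] / [4, 6] / [8] / [9];  common shape = (5, 2, 1, 1)

Row-insert the values π_1, π_2, … into P one at a time, bumping the leftmost entry strictly greater than the inserted value down to the next row. The recording tableau Q records, in position (i, j), the step at which that cell was added to P.
  Insert 1 (step 1): P = [1];  Q = [1]
  Insert 4 (step 2): P = [1, 4];  Q = [1, 2]
  Insert 7 (step 3): P = [1, 4, 7];  Q = [1, 2, 3]
  Insert 5 (step 4): P = [1, 4, 5] / [7];  Q = [1, 2, 3] / [4]
  Insert 9 (step 5): P = [1, 4, 5, 9] / [7];  Q = [1, 2, 3, 5] / [4]
  Insert 6 (step 6): P = [1, 4, 5, 6] / [7, 9];  Q = [1, 2, 3, 5] / [4, 6]
  Insert 8 (step 7): P = [1, 4, 5, 6, 8] / [7, 9];  Q = [1, 2, 3, 5, 7] / [4, 6]
  Insert 3 (step 8): P = [1, 3, 5, 6, 8] / [4, 9] / [7];  Q = [1, 2, 3, 5, 7] / [4, 6] / [8]
  Insert 2 (step 9): P = [1, 2, 5, 6, 8] / [3, 9] / [4] / [7];  Q = [1, 2, 3, 5, 7] / [4, 6] / [8] / [9]
Final shape: (5, 2, 1, 1).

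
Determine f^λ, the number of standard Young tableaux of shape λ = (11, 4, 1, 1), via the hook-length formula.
# SYT of shape (11, 4, 1, 1) = 70720

Hook-length formula: f^λ = n! / Π hook(c), product over all cells c of the Young diagram. For λ = (11, 4, 1, 1), n = 17 boxes. Hook lengths by row (left-to-right, top-to-bottom): [14, 11, 10, 9, 7, 6, 5, 4, 3, 2, 1]; [6, 3, 2, 1]; [2]; [1]. Product of hooks = 5029516800. So f^λ = 17! / 5029516800 = 355687428096000 / 5029516800 = 70720.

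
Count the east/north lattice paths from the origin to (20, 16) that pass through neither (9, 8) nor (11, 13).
Number of paths = 5033634210

Inclusion–exclusion. Total paths: C(36, 20) = 7307872110. Through P₁: C(17, 9)·C(19, 11) = 1837398420. Through P₂: C(24, 11)·C(12, 9) = 549151680. Since P₁ is strictly southwest of P₂, a monotone path through both must visit P₁ then P₂; paths through both = C(17, 9)·C(7, 2)·C(12, 9) = 112312200. Avoid both = 7307872110 − 1837398420 − 549151680 + 112312200 = 5033634210.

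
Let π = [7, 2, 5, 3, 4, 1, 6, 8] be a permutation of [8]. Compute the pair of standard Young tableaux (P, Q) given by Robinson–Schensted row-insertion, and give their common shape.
P = [1, 3, 4, 6, 8] / [2] / [5] / [7];  Q = [1, 3, 5, 7, 8] / [2] / [4] / [6];  common shape = (5, 1, 1, 1)

Row-insert the values π_1, π_2, … into P one at a time, bumping the leftmost entry strictly greater than the inserted value down to the next row. The recording tableau Q records, in position (i, j), the step at which that cell was added to P.
  Insert 7 (step 1): P = [7];  Q = [1]
  Insert 2 (step 2): P = [2] / [7];  Q = [1] / [2]
  Insert 5 (step 3): P = [2, 5] / [7];  Q = [1, 3] / [2]
  Insert 3 (step 4): P = [2, 3] / [5] / [7];  Q = [1, 3] / [2] / [4]
  Insert 4 (step 5): P = [2, 3, 4] / [5] / [7];  Q = [1, 3, 5] / [2] / [4]
  Insert 1 (step 6): P = [1, 3, 4] / [2] / [5] / [7];  Q = [1, 3, 5] / [2] / [4] / [6]
  Insert 6 (step 7): P = [1, 3, 4, 6] / [2] / [5] / [7];  Q = [1, 3, 5, 7] / [2] / [4] / [6]
  Insert 8 (step 8): P = [1, 3, 4, 6, 8] / [2] / [5] / [7];  Q = [1, 3, 5, 7, 8] / [2] / [4] / [6]
Final shape: (5, 1, 1, 1).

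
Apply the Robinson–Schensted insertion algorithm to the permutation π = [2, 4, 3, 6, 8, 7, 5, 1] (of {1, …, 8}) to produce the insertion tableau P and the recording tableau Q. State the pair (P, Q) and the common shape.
P = [1, 3, 5, 7] / [2, 6] / [4] / [8];  Q = [1, 2, 4, 5] / [3, 6] / [7] / [8];  common shape = (4, 2, 1, 1)

Row-insert the values π_1, π_2, … into P one at a time, bumping the leftmost entry strictly greater than the inserted value down to the next row. The recording tableau Q records, in position (i, j), the step at which that cell was added to P.
  Insert 2 (step 1): P = [2];  Q = [1]
  Insert 4 (step 2): P = [2, 4];  Q = [1, 2]
  Insert 3 (step 3): P = [2, 3] / [4];  Q = [1, 2] / [3]
  Insert 6 (step 4): P = [2, 3, 6] / [4];  Q = [1, 2, 4] / [3]
  Insert 8 (step 5): P = [2, 3, 6, 8] / [4];  Q = [1, 2, 4, 5] / [3]
  Insert 7 (step 6): P = [2, 3, 6, 7] / [4, 8];  Q = [1, 2, 4, 5] / [3, 6]
  Insert 5 (step 7): P = [2, 3, 5, 7] / [4, 6] / [8];  Q = [1, 2, 4, 5] / [3, 6] / [7]
  Insert 1 (step 8): P = [1, 3, 5, 7] / [2, 6] / [4] / [8];  Q = [1, 2, 4, 5] / [3, 6] / [7] / [8]
Final shape: (4, 2, 1, 1).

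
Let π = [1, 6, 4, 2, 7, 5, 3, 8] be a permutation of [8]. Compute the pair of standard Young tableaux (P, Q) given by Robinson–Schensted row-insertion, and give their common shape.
P = [1, 2, 3, 8] / [4, 5] / [6, 7];  Q = [1, 2, 5, 8] / [3, 6] / [4, 7];  common shape = (4, 2, 2)

Row-insert the values π_1, π_2, … into P one at a time, bumping the leftmost entry strictly greater than the inserted value down to the next row. The recording tableau Q records, in position (i, j), the step at which that cell was added to P.
  Insert 1 (step 1): P = [1];  Q = [1]
  Insert 6 (step 2): P = [1, 6];  Q = [1, 2]
  Insert 4 (step 3): P = [1, 4] / [6];  Q = [1, 2] / [3]
  Insert 2 (step 4): P = [1, 2] / [4] / [6];  Q = [1, 2] / [3] / [4]
  Insert 7 (step 5): P = [1, 2, 7] / [4] / [6];  Q = [1, 2, 5] / [3] / [4]
  Insert 5 (step 6): P = [1, 2, 5] / [4, 7] / [6];  Q = [1, 2, 5] / [3, 6] / [4]
  Insert 3 (step 7): P = [1, 2, 3] / [4, 5] / [6, 7];  Q = [1, 2, 5] / [3, 6] / [4, 7]
  Insert 8 (step 8): P = [1, 2, 3, 8] / [4, 5] / [6, 7];  Q = [1, 2, 5, 8] / [3, 6] / [4, 7]
Final shape: (4, 2, 2).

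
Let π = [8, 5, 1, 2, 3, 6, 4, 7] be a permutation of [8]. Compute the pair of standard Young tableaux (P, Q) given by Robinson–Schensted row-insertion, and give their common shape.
P = [1, 2, 3, 4, 7] / [5, 6] / [8];  Q = [1, 4, 5, 6, 8] / [2, 7] / [3];  common shape = (5, 2, 1)

Row-insert the values π_1, π_2, … into P one at a time, bumping the leftmost entry strictly greater than the inserted value down to the next row. The recording tableau Q records, in position (i, j), the step at which that cell was added to P.
  Insert 8 (step 1): P = [8];  Q = [1]
  Insert 5 (step 2): P = [5] / [8];  Q = [1] / [2]
  Insert 1 (step 3): P = [1] / [5] / [8];  Q = [1] / [2] / [3]
  Insert 2 (step 4): P = [1, 2] / [5] / [8];  Q = [1, 4] / [2] / [3]
  Insert 3 (step 5): P = [1, 2, 3] / [5] / [8];  Q = [1, 4, 5] / [2] / [3]
  Insert 6 (step 6): P = [1, 2, 3, 6] / [5] / [8];  Q = [1, 4, 5, 6] / [2] / [3]
  Insert 4 (step 7): P = [1, 2, 3, 4] / [5, 6] / [8];  Q = [1, 4, 5, 6] / [2, 7] / [3]
  Insert 7 (step 8): P = [1, 2, 3, 4, 7] / [5, 6] / [8];  Q = [1, 4, 5, 6, 8] / [2, 7] / [3]
Final shape: (5, 2, 1).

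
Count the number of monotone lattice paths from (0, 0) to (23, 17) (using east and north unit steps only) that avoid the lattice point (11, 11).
Number of paths = 75636739152

Total paths from (0, 0) to (23, 17): C(40, 23) = 88732378800. Paths through (11, 11): (paths (0, 0) → (11, 11)) × (paths (11, 11) → (23, 17)) = C(22, 11) · C(18, 12) = 705432 · 18564 = 13095639648. Avoidance count = 88732378800 − 13095639648 = 75636739152.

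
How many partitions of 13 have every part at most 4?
p(13, parts ≤ 4) = 39

Partitions of 13 with all parts ≤ 4: 4+4+4+1, 4+4+3+2, 4+4+3+1+1, 4+4+2+2+1, 4+4+2+1+1+1, 4+4+1+1+1+1+1, 4+3+3+3, 4+3+3+2+1, 4+3+3+1+1+1, 4+3+2+2+2, 4+3+2+2+1+1, 4+3+2+1+1+1+1, 4+3+1+1+1+1+1+1, 4+2+2+2+2+1, 4+2+2+2+1+1+1, 4+2+2+1+1+1+1+1, 4+2+1+1+1+1+1+1+1, 4+1+1+1+1+1+1+1+1+1, 3+3+3+3+1, 3+3+3+2+2, 3+3+3+2+1+1, 3+3+3+1+1+1+1, 3+3+2+2+2+1, 3+3+2+2+1+1+1, 3+3+2+1+1+1+1+1, 3+3+1+1+1+1+1+1+1, 3+2+2+2+2+2, 3+2+2+2+2+1+1, 3+2+2+2+1+1+1+1, 3+2+2+1+1+1+1+1+1, … (39 total). Count = 39.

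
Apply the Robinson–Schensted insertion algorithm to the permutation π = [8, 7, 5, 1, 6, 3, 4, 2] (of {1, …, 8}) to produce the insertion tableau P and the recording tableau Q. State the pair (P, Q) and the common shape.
P = [1, 2, 4] / [3, 6] / [5] / [7] / [8];  Q = [1, 5, 7] / [2, 6] / [3] / [4] / [8];  common shape = (3, 2, 1, 1, 1)

Row-insert the values π_1, π_2, … into P one at a time, bumping the leftmost entry strictly greater than the inserted value down to the next row. The recording tableau Q records, in position (i, j), the step at which that cell was added to P.
  Insert 8 (step 1): P = [8];  Q = [1]
  Insert 7 (step 2): P = [7] / [8];  Q = [1] / [2]
  Insert 5 (step 3): P = [5] / [7] / [8];  Q = [1] / [2] / [3]
  Insert 1 (step 4): P = [1] / [5] / [7] / [8];  Q = [1] / [2] / [3] / [4]
  Insert 6 (step 5): P = [1, 6] / [5] / [7] / [8];  Q = [1, 5] / [2] / [3] / [4]
  Insert 3 (step 6): P = [1, 3] / [5, 6] / [7] / [8];  Q = [1, 5] / [2, 6] / [3] / [4]
  Insert 4 (step 7): P = [1, 3, 4] / [5, 6] / [7] / [8];  Q = [1, 5, 7] / [2, 6] / [3] / [4]
  Insert 2 (step 8): P = [1, 2, 4] / [3, 6] / [5] / [7] / [8];  Q = [1, 5, 7] / [2, 6] / [3] / [4] / [8]
Final shape: (3, 2, 1, 1, 1).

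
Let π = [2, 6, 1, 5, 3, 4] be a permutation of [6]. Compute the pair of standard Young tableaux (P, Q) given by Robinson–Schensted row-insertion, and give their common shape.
P = [1, 3, 4] / [2, 5] / [6];  Q = [1, 2, 6] / [3, 4] / [5];  common shape = (3, 2, 1)

Row-insert the values π_1, π_2, … into P one at a time, bumping the leftmost entry strictly greater than the inserted value down to the next row. The recording tableau Q records, in position (i, j), the step at which that cell was added to P.
  Insert 2 (step 1): P = [2];  Q = [1]
  Insert 6 (step 2): P = [2, 6];  Q = [1, 2]
  Insert 1 (step 3): P = [1, 6] / [2];  Q = [1, 2] / [3]
  Insert 5 (step 4): P = [1, 5] / [2, 6];  Q = [1, 2] / [3, 4]
  Insert 3 (step 5): P = [1, 3] / [2, 5] / [6];  Q = [1, 2] / [3, 4] / [5]
  Insert 4 (step 6): P = [1, 3, 4] / [2, 5] / [6];  Q = [1, 2, 6] / [3, 4] / [5]
Final shape: (3, 2, 1).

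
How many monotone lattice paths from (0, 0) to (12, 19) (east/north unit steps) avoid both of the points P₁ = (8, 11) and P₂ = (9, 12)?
Number of paths = 86575515

Inclusion–exclusion. Total paths: C(31, 12) = 141120525. Through P₁: C(19, 8)·C(12, 4) = 37413090. Through P₂: C(21, 9)·C(10, 3) = 35271600. Since P₁ is strictly southwest of P₂, a monotone path through both must visit P₁ then P₂; paths through both = C(19, 8)·C(2, 1)·C(10, 3) = 18139680. Avoid both = 141120525 − 37413090 − 35271600 + 18139680 = 86575515.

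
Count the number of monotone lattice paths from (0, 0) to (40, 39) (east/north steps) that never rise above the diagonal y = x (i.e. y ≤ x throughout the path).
Number of paths = 2622127042276492108820

By the reflection principle (André's argument), the number of monotone paths to (40, 39) with n ≤ m that never go above y = x is C(79, 40) − C(79, 41) = 53753604366668088230810 − 51131477324391596121990 = 2622127042276492108820.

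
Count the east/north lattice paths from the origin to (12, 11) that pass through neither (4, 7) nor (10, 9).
Number of paths = 689900

Inclusion–exclusion. Total paths: C(23, 12) = 1352078. Through P₁: C(11, 4)·C(12, 8) = 163350. Through P₂: C(19, 10)·C(4, 2) = 554268. Since P₁ is strictly southwest of P₂, a monotone path through both must visit P₁ then P₂; paths through both = C(11, 4)·C(8, 6)·C(4, 2) = 55440. Avoid both = 1352078 − 163350 − 554268 + 55440 = 689900.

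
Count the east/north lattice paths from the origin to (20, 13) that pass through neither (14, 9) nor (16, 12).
Number of paths = 290307265

Inclusion–exclusion. Total paths: C(33, 20) = 573166440. Through P₁: C(23, 14)·C(10, 6) = 171609900. Through P₂: C(28, 16)·C(5, 4) = 152108775. Since P₁ is strictly southwest of P₂, a monotone path through both must visit P₁ then P₂; paths through both = C(23, 14)·C(5, 2)·C(5, 4) = 40859500. Avoid both = 573166440 − 171609900 − 152108775 + 40859500 = 290307265.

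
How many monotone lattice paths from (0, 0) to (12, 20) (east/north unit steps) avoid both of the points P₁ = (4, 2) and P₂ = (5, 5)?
Number of paths = 169614267

Inclusion–exclusion. Total paths: C(32, 12) = 225792840. Through P₁: C(6, 4)·C(26, 8) = 23434125. Through P₂: C(10, 5)·C(22, 7) = 42977088. Since P₁ is strictly southwest of P₂, a monotone path through both must visit P₁ then P₂; paths through both = C(6, 4)·C(4, 1)·C(22, 7) = 10232640. Avoid both = 225792840 − 23434125 − 42977088 + 10232640 = 169614267.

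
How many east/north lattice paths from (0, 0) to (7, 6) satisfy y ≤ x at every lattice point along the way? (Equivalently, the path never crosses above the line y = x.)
Number of paths = 429

By the reflection principle (André's argument), the number of monotone paths to (7, 6) with n ≤ m that never go above y = x is C(13, 7) − C(13, 8) = 1716 − 1287 = 429.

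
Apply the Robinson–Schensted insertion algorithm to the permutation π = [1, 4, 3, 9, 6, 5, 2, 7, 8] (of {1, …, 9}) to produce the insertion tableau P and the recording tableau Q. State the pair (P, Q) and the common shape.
P = [1, 2, 5, 7, 8] / [3, 6] / [4] / [9];  Q = [1, 2, 4, 8, 9] / [3, 5] / [6] / [7];  common shape = (5, 2, 1, 1)

Row-insert the values π_1, π_2, … into P one at a time, bumping the leftmost entry strictly greater than the inserted value down to the next row. The recording tableau Q records, in position (i, j), the step at which that cell was added to P.
  Insert 1 (step 1): P = [1];  Q = [1]
  Insert 4 (step 2): P = [1, 4];  Q = [1, 2]
  Insert 3 (step 3): P = [1, 3] / [4];  Q = [1, 2] / [3]
  Insert 9 (step 4): P = [1, 3, 9] / [4];  Q = [1, 2, 4] / [3]
  Insert 6 (step 5): P = [1, 3, 6] / [4, 9];  Q = [1, 2, 4] / [3, 5]
  Insert 5 (step 6): P = [1, 3, 5] / [4, 6] / [9];  Q = [1, 2, 4] / [3, 5] / [6]
  Insert 2 (step 7): P = [1, 2, 5] / [3, 6] / [4] / [9];  Q = [1, 2, 4] / [3, 5] / [6] / [7]
  Insert 7 (step 8): P = [1, 2, 5, 7] / [3, 6] / [4] / [9];  Q = [1, 2, 4, 8] / [3, 5] / [6] / [7]
  Insert 8 (step 9): P = [1, 2, 5, 7, 8] / [3, 6] / [4] / [9];  Q = [1, 2, 4, 8, 9] / [3, 5] / [6] / [7]
Final shape: (5, 2, 1, 1).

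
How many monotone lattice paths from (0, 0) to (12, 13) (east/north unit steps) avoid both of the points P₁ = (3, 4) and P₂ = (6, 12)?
Number of paths = 3409077

Inclusion–exclusion. Total paths: C(25, 12) = 5200300. Through P₁: C(7, 3)·C(18, 9) = 1701700. Through P₂: C(18, 6)·C(7, 6) = 129948. Since P₁ is strictly southwest of P₂, a monotone path through both must visit P₁ then P₂; paths through both = C(7, 3)·C(11, 3)·C(7, 6) = 40425. Avoid both = 5200300 − 1701700 − 129948 + 40425 = 3409077.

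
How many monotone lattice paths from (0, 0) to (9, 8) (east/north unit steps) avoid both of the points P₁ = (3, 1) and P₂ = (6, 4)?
Number of paths = 12896

Inclusion–exclusion. Total paths: C(17, 9) = 24310. Through P₁: C(4, 3)·C(13, 6) = 6864. Through P₂: C(10, 6)·C(7, 3) = 7350. Since P₁ is strictly southwest of P₂, a monotone path through both must visit P₁ then P₂; paths through both = C(4, 3)·C(6, 3)·C(7, 3) = 2800. Avoid both = 24310 − 6864 − 7350 + 2800 = 12896.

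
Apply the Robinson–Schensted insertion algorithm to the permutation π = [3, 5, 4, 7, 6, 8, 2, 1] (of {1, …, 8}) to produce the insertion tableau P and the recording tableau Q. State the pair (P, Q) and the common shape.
P = [1, 4, 6, 8] / [2, 7] / [3] / [5];  Q = [1, 2, 4, 6] / [3, 5] / [7] / [8];  common shape = (4, 2, 1, 1)

Row-insert the values π_1, π_2, … into P one at a time, bumping the leftmost entry strictly greater than the inserted value down to the next row. The recording tableau Q records, in position (i, j), the step at which that cell was added to P.
  Insert 3 (step 1): P = [3];  Q = [1]
  Insert 5 (step 2): P = [3, 5];  Q = [1, 2]
  Insert 4 (step 3): P = [3, 4] / [5];  Q = [1, 2] / [3]
  Insert 7 (step 4): P = [3, 4, 7] / [5];  Q = [1, 2, 4] / [3]
  Insert 6 (step 5): P = [3, 4, 6] / [5, 7];  Q = [1, 2, 4] / [3, 5]
  Insert 8 (step 6): P = [3, 4, 6, 8] / [5, 7];  Q = [1, 2, 4, 6] / [3, 5]
  Insert 2 (step 7): P = [2, 4, 6, 8] / [3, 7] / [5];  Q = [1, 2, 4, 6] / [3, 5] / [7]
  Insert 1 (step 8): P = [1, 4, 6, 8] / [2, 7] / [3] / [5];  Q = [1, 2, 4, 6] / [3, 5] / [7] / [8]
Final shape: (4, 2, 1, 1).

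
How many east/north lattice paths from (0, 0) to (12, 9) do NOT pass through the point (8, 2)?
Number of paths = 279080

Total paths from (0, 0) to (12, 9): C(21, 12) = 293930. Paths through (8, 2): (paths (0, 0) → (8, 2)) × (paths (8, 2) → (12, 9)) = C(10, 8) · C(11, 4) = 45 · 330 = 14850. Avoidance count = 293930 − 14850 = 279080.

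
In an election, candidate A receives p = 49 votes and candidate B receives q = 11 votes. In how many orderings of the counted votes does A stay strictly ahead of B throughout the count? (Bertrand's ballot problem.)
Strict-lead orderings = 217043412690

Total orderings of the 60 votes with 49 for A: C(60, 49) = 342700125300. By the Bertrand ballot formula (Cycle Lemma / reflection principle), the number of orderings in which A is strictly ahead of B throughout is (p − q)/(p + q) · C(p + q, p) = (49 − 11)/(49 + 11) · 342700125300 = 217043412690.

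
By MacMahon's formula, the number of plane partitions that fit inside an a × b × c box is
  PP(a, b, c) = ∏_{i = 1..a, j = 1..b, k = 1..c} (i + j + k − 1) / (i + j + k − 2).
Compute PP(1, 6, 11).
PP(1, 6, 11) = 12376

Evaluate the triple product over i = 1..1, j = 1..6, k = 1..11. The factors are (2/1) · (3/2) · (4/3) · (5/4) · (6/5) · (7/6) · (8/7) · (9/8) · … (66 factors total). The numerators and denominators telescope so the product is an integer; carrying out the multiplication exactly gives PP(1, 6, 11) = 12376.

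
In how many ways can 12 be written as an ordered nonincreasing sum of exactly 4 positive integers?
p(12, 4 parts) = 15

Partitions of n into exactly k parts ↔ partitions of n − k into at most k parts (subtract 1 from each part). For n = 12, k = 4, the partitions are: 9+1+1+1, 8+2+1+1, 7+3+1+1, 7+2+2+1, 6+4+1+1, 6+3+2+1, 6+2+2+2, 5+5+1+1, 5+4+2+1, 5+3+3+1, 5+3+2+2, 4+4+3+1, 4+4+2+2, 4+3+3+2, 3+3+3+3. Count = 15.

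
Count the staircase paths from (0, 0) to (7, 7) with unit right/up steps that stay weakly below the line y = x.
C_7 = 429

These NE paths below the diagonal are counted by the Catalan number C_n = (1/(n + 1)) · C(2n, n). For n = 7: C_7 = (1/8) · C(14, 7) = 3432/8 = 429.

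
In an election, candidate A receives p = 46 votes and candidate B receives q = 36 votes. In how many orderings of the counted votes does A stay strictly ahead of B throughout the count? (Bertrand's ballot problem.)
Strict-lead orderings = 28320955360167524909400

Total orderings of the 82 votes with 46 for A: C(82, 46) = 232231833953373704257080. By the Bertrand ballot formula (Cycle Lemma / reflection principle), the number of orderings in which A is strictly ahead of B throughout is (p − q)/(p + q) · C(p + q, p) = (46 − 36)/(46 + 36) · 232231833953373704257080 = 28320955360167524909400.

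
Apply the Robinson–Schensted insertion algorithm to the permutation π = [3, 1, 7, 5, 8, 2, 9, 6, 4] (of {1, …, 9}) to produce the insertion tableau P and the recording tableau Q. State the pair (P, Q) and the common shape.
P = [1, 2, 4, 9] / [3, 5, 6] / [7, 8];  Q = [1, 3, 5, 7] / [2, 4, 8] / [6, 9];  common shape = (4, 3, 2)

Row-insert the values π_1, π_2, … into P one at a time, bumping the leftmost entry strictly greater than the inserted value down to the next row. The recording tableau Q records, in position (i, j), the step at which that cell was added to P.
  Insert 3 (step 1): P = [3];  Q = [1]
  Insert 1 (step 2): P = [1] / [3];  Q = [1] / [2]
  Insert 7 (step 3): P = [1, 7] / [3];  Q = [1, 3] / [2]
  Insert 5 (step 4): P = [1, 5] / [3, 7];  Q = [1, 3] / [2, 4]
  Insert 8 (step 5): P = [1, 5, 8] / [3, 7];  Q = [1, 3, 5] / [2, 4]
  Insert 2 (step 6): P = [1, 2, 8] / [3, 5] / [7];  Q = [1, 3, 5] / [2, 4] / [6]
  Insert 9 (step 7): P = [1, 2, 8, 9] / [3, 5] / [7];  Q = [1, 3, 5, 7] / [2, 4] / [6]
  Insert 6 (step 8): P = [1, 2, 6, 9] / [3, 5, 8] / [7];  Q = [1, 3, 5, 7] / [2, 4, 8] / [6]
  Insert 4 (step 9): P = [1, 2, 4, 9] / [3, 5, 6] / [7, 8];  Q = [1, 3, 5, 7] / [2, 4, 8] / [6, 9]
Final shape: (4, 3, 2).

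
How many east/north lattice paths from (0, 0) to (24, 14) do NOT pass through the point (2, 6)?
Number of paths = 9505672200

Total paths from (0, 0) to (24, 14): C(38, 24) = 9669554100. Paths through (2, 6): (paths (0, 0) → (2, 6)) × (paths (2, 6) → (24, 14)) = C(8, 2) · C(30, 22) = 28 · 5852925 = 163881900. Avoidance count = 9669554100 − 163881900 = 9505672200.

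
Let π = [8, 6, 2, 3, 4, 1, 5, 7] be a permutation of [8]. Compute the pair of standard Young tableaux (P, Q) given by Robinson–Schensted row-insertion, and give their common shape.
P = [1, 3, 4, 5, 7] / [2] / [6] / [8];  Q = [1, 4, 5, 7, 8] / [2] / [3] / [6];  common shape = (5, 1, 1, 1)

Row-insert the values π_1, π_2, … into P one at a time, bumping the leftmost entry strictly greater than the inserted value down to the next row. The recording tableau Q records, in position (i, j), the step at which that cell was added to P.
  Insert 8 (step 1): P = [8];  Q = [1]
  Insert 6 (step 2): P = [6] / [8];  Q = [1] / [2]
  Insert 2 (step 3): P = [2] / [6] / [8];  Q = [1] / [2] / [3]
  Insert 3 (step 4): P = [2, 3] / [6] / [8];  Q = [1, 4] / [2] / [3]
  Insert 4 (step 5): P = [2, 3, 4] / [6] / [8];  Q = [1, 4, 5] / [2] / [3]
  Insert 1 (step 6): P = [1, 3, 4] / [2] / [6] / [8];  Q = [1, 4, 5] / [2] / [3] / [6]
  Insert 5 (step 7): P = [1, 3, 4, 5] / [2] / [6] / [8];  Q = [1, 4, 5, 7] / [2] / [3] / [6]
  Insert 7 (step 8): P = [1, 3, 4, 5, 7] / [2] / [6] / [8];  Q = [1, 4, 5, 7, 8] / [2] / [3] / [6]
Final shape: (5, 1, 1, 1).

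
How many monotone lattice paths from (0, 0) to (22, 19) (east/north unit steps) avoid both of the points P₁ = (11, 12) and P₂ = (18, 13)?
Number of paths = 160592485218

Inclusion–exclusion. Total paths: C(41, 22) = 244662670200. Through P₁: C(23, 11)·C(18, 11) = 43028530272. Through P₂: C(31, 18)·C(10, 4) = 43313145750. Since P₁ is strictly southwest of P₂, a monotone path through both must visit P₁ then P₂; paths through both = C(23, 11)·C(8, 7)·C(10, 4) = 2271491040. Avoid both = 244662670200 − 43028530272 − 43313145750 + 2271491040 = 160592485218.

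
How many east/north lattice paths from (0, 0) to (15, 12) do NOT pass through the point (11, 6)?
Number of paths = 14784900

Total paths from (0, 0) to (15, 12): C(27, 15) = 17383860. Paths through (11, 6): (paths (0, 0) → (11, 6)) × (paths (11, 6) → (15, 12)) = C(17, 11) · C(10, 4) = 12376 · 210 = 2598960. Avoidance count = 17383860 − 2598960 = 14784900.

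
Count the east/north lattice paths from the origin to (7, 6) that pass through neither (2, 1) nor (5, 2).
Number of paths = 825

Inclusion–exclusion. Total paths: C(13, 7) = 1716. Through P₁: C(3, 2)·C(10, 5) = 756. Through P₂: C(7, 5)·C(6, 2) = 315. Since P₁ is strictly southwest of P₂, a monotone path through both must visit P₁ then P₂; paths through both = C(3, 2)·C(4, 3)·C(6, 2) = 180. Avoid both = 1716 − 756 − 315 + 180 = 825.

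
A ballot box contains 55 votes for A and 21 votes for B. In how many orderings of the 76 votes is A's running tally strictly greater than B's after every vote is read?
Strict-lead orderings = 1300367235657070960

Total orderings of the 76 votes with 55 for A: C(76, 55) = 2906703232645217440. By the Bertrand ballot formula (Cycle Lemma / reflection principle), the number of orderings in which A is strictly ahead of B throughout is (p − q)/(p + q) · C(p + q, p) = (55 − 21)/(55 + 21) · 2906703232645217440 = 1300367235657070960.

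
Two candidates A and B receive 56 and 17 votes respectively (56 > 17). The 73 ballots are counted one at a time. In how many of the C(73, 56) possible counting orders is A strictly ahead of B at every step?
Strict-lead orderings = 9443287992025836

Total orderings of the 73 votes with 56 for A: C(73, 56) = 17675898036356052. By the Bertrand ballot formula (Cycle Lemma / reflection principle), the number of orderings in which A is strictly ahead of B throughout is (p − q)/(p + q) · C(p + q, p) = (56 − 17)/(56 + 17) · 17675898036356052 = 9443287992025836.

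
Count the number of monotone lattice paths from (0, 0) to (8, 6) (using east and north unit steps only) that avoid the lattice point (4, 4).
Number of paths = 1953

Total paths from (0, 0) to (8, 6): C(14, 8) = 3003. Paths through (4, 4): (paths (0, 0) → (4, 4)) × (paths (4, 4) → (8, 6)) = C(8, 4) · C(6, 4) = 70 · 15 = 1050. Avoidance count = 3003 − 1050 = 1953.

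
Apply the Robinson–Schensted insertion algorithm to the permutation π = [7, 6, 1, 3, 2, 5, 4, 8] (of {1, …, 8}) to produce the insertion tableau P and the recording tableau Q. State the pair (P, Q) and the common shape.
P = [1, 2, 4, 8] / [3, 5] / [6] / [7];  Q = [1, 4, 6, 8] / [2, 7] / [3] / [5];  common shape = (4, 2, 1, 1)

Row-insert the values π_1, π_2, … into P one at a time, bumping the leftmost entry strictly greater than the inserted value down to the next row. The recording tableau Q records, in position (i, j), the step at which that cell was added to P.
  Insert 7 (step 1): P = [7];  Q = [1]
  Insert 6 (step 2): P = [6] / [7];  Q = [1] / [2]
  Insert 1 (step 3): P = [1] / [6] / [7];  Q = [1] / [2] / [3]
  Insert 3 (step 4): P = [1, 3] / [6] / [7];  Q = [1, 4] / [2] / [3]
  Insert 2 (step 5): P = [1, 2] / [3] / [6] / [7];  Q = [1, 4] / [2] / [3] / [5]
  Insert 5 (step 6): P = [1, 2, 5] / [3] / [6] / [7];  Q = [1, 4, 6] / [2] / [3] / [5]
  Insert 4 (step 7): P = [1, 2, 4] / [3, 5] / [6] / [7];  Q = [1, 4, 6] / [2, 7] / [3] / [5]
  Insert 8 (step 8): P = [1, 2, 4, 8] / [3, 5] / [6] / [7];  Q = [1, 4, 6, 8] / [2, 7] / [3] / [5]
Final shape: (4, 2, 1, 1).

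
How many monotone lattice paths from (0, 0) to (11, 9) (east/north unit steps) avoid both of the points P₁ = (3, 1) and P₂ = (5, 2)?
Number of paths = 101036

Inclusion–exclusion. Total paths: C(20, 11) = 167960. Through P₁: C(4, 3)·C(16, 8) = 51480. Through P₂: C(7, 5)·C(13, 6) = 36036. Since P₁ is strictly southwest of P₂, a monotone path through both must visit P₁ then P₂; paths through both = C(4, 3)·C(3, 2)·C(13, 6) = 20592. Avoid both = 167960 − 51480 − 36036 + 20592 = 101036.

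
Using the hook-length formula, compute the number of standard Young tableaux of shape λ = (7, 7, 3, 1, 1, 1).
# SYT of shape (7, 7, 3, 1, 1, 1) = 37791000

Hook-length formula: f^λ = n! / Π hook(c), product over all cells c of the Young diagram. For λ = (7, 7, 3, 1, 1, 1), n = 20 boxes. Hook lengths by row (left-to-right, top-to-bottom): [12, 8, 7, 5, 4, 3, 2]; [11, 7, 6, 4, 3, 2, 1]; [6, 2, 1]; [3]; [2]; [1]. Product of hooks = 64377815040. So f^λ = 20! / 64377815040 = 2432902008176640000 / 64377815040 = 37791000.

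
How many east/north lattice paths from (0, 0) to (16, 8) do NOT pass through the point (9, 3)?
Number of paths = 561231

Total paths from (0, 0) to (16, 8): C(24, 16) = 735471. Paths through (9, 3): (paths (0, 0) → (9, 3)) × (paths (9, 3) → (16, 8)) = C(12, 9) · C(12, 7) = 220 · 792 = 174240. Avoidance count = 735471 − 174240 = 561231.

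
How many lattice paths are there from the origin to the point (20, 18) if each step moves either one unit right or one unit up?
Number of paths = 33578000610

A monotone lattice path from (0, 0) to (20, 18) consists of 20 east steps and 18 north steps in some order, so it is determined by which 20 of the 38 steps are east. The count is C(38, 20) = 33578000610.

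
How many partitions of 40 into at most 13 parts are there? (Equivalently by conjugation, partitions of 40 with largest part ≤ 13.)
p(40, parts ≤ 13) = 25971

Use the recurrence p(n, m) = p(n, m−1) + p(n−m, m): either the largest part is < m (count p(n, m−1)) or the largest part is exactly m (remove one copy of m, count p(n−m, m)). With p(0, ·) = 1 this gives p(40, parts ≤ 13) = 25971. (By conjugating Young diagrams, this also counts partitions of 40 into at most 13 parts.)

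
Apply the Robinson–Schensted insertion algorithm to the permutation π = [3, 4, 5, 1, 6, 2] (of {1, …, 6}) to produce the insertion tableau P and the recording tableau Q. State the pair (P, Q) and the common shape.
P = [1, 2, 5, 6] / [3, 4];  Q = [1, 2, 3, 5] / [4, 6];  common shape = (4, 2)

Row-insert the values π_1, π_2, … into P one at a time, bumping the leftmost entry strictly greater than the inserted value down to the next row. The recording tableau Q records, in position (i, j), the step at which that cell was added to P.
  Insert 3 (step 1): P = [3];  Q = [1]
  Insert 4 (step 2): P = [3, 4];  Q = [1, 2]
  Insert 5 (step 3): P = [3, 4, 5];  Q = [1, 2, 3]
  Insert 1 (step 4): P = [1, 4, 5] / [3];  Q = [1, 2, 3] / [4]
  Insert 6 (step 5): P = [1, 4, 5, 6] / [3];  Q = [1, 2, 3, 5] / [4]
  Insert 2 (step 6): P = [1, 2, 5, 6] / [3, 4];  Q = [1, 2, 3, 5] / [4, 6]
Final shape: (4, 2).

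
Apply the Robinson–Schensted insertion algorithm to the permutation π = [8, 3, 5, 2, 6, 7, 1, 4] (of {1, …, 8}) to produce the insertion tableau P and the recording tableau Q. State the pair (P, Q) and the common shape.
P = [1, 4, 6, 7] / [2, 5] / [3] / [8];  Q = [1, 3, 5, 6] / [2, 8] / [4] / [7];  common shape = (4, 2, 1, 1)

Row-insert the values π_1, π_2, … into P one at a time, bumping the leftmost entry strictly greater than the inserted value down to the next row. The recording tableau Q records, in position (i, j), the step at which that cell was added to P.
  Insert 8 (step 1): P = [8];  Q = [1]
  Insert 3 (step 2): P = [3] / [8];  Q = [1] / [2]
  Insert 5 (step 3): P = [3, 5] / [8];  Q = [1, 3] / [2]
  Insert 2 (step 4): P = [2, 5] / [3] / [8];  Q = [1, 3] / [2] / [4]
  Insert 6 (step 5): P = [2, 5, 6] / [3] / [8];  Q = [1, 3, 5] / [2] / [4]
  Insert 7 (step 6): P = [2, 5, 6, 7] / [3] / [8];  Q = [1, 3, 5, 6] / [2] / [4]
  Insert 1 (step 7): P = [1, 5, 6, 7] / [2] / [3] / [8];  Q = [1, 3, 5, 6] / [2] / [4] / [7]
  Insert 4 (step 8): P = [1, 4, 6, 7] / [2, 5] / [3] / [8];  Q = [1, 3, 5, 6] / [2, 8] / [4] / [7]
Final shape: (4, 2, 1, 1).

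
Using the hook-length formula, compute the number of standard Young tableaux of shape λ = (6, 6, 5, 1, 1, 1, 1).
# SYT of shape (6, 6, 5, 1, 1, 1, 1) = 123450600

Hook-length formula: f^λ = n! / Π hook(c), product over all cells c of the Young diagram. For λ = (6, 6, 5, 1, 1, 1, 1), n = 21 boxes. Hook lengths by row (left-to-right, top-to-bottom): [12, 7, 6, 5, 4, 2]; [11, 6, 5, 4, 3, 1]; [9, 4, 3, 2, 1]; [4]; [3]; [2]; [1]. Product of hooks = 413857382400. So f^λ = 21! / 413857382400 = 51090942171709440000 / 413857382400 = 123450600.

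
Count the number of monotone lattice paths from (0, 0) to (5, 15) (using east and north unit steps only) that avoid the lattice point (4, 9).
Number of paths = 10499

Total paths from (0, 0) to (5, 15): C(20, 5) = 15504. Paths through (4, 9): (paths (0, 0) → (4, 9)) × (paths (4, 9) → (5, 15)) = C(13, 4) · C(7, 1) = 715 · 7 = 5005. Avoidance count = 15504 − 5005 = 10499.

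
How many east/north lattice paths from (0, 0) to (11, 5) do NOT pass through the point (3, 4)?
Number of paths = 4053

Total paths from (0, 0) to (11, 5): C(16, 11) = 4368. Paths through (3, 4): (paths (0, 0) → (3, 4)) × (paths (3, 4) → (11, 5)) = C(7, 3) · C(9, 8) = 35 · 9 = 315. Avoidance count = 4368 − 315 = 4053.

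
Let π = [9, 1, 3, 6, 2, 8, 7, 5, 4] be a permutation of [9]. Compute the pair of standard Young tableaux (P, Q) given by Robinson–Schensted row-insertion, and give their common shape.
P = [1, 2, 4, 7] / [3, 5] / [6] / [8] / [9];  Q = [1, 3, 4, 6] / [2, 7] / [5] / [8] / [9];  common shape = (4, 2, 1, 1, 1)

Row-insert the values π_1, π_2, … into P one at a time, bumping the leftmost entry strictly greater than the inserted value down to the next row. The recording tableau Q records, in position (i, j), the step at which that cell was added to P.
  Insert 9 (step 1): P = [9];  Q = [1]
  Insert 1 (step 2): P = [1] / [9];  Q = [1] / [2]
  Insert 3 (step 3): P = [1, 3] / [9];  Q = [1, 3] / [2]
  Insert 6 (step 4): P = [1, 3, 6] / [9];  Q = [1, 3, 4] / [2]
  Insert 2 (step 5): P = [1, 2, 6] / [3] / [9];  Q = [1, 3, 4] / [2] / [5]
  Insert 8 (step 6): P = [1, 2, 6, 8] / [3] / [9];  Q = [1, 3, 4, 6] / [2] / [5]
  Insert 7 (step 7): P = [1, 2, 6, 7] / [3, 8] / [9];  Q = [1, 3, 4, 6] / [2, 7] / [5]
  Insert 5 (step 8): P = [1, 2, 5, 7] / [3, 6] / [8] / [9];  Q = [1, 3, 4, 6] / [2, 7] / [5] / [8]
  Insert 4 (step 9): P = [1, 2, 4, 7] / [3, 5] / [6] / [8] / [9];  Q = [1, 3, 4, 6] / [2, 7] / [5] / [8] / [9]
Final shape: (4, 2, 1, 1, 1).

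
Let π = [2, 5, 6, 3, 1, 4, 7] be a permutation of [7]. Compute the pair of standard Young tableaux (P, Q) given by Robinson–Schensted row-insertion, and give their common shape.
P = [1, 3, 4, 7] / [2, 6] / [5];  Q = [1, 2, 3, 7] / [4, 6] / [5];  common shape = (4, 2, 1)

Row-insert the values π_1, π_2, … into P one at a time, bumping the leftmost entry strictly greater than the inserted value down to the next row. The recording tableau Q records, in position (i, j), the step at which that cell was added to P.
  Insert 2 (step 1): P = [2];  Q = [1]
  Insert 5 (step 2): P = [2, 5];  Q = [1, 2]
  Insert 6 (step 3): P = [2, 5, 6];  Q = [1, 2, 3]
  Insert 3 (step 4): P = [2, 3, 6] / [5];  Q = [1, 2, 3] / [4]
  Insert 1 (step 5): P = [1, 3, 6] / [2] / [5];  Q = [1, 2, 3] / [4] / [5]
  Insert 4 (step 6): P = [1, 3, 4] / [2, 6] / [5];  Q = [1, 2, 3] / [4, 6] / [5]
  Insert 7 (step 7): P = [1, 3, 4, 7] / [2, 6] / [5];  Q = [1, 2, 3, 7] / [4, 6] / [5]
Final shape: (4, 2, 1).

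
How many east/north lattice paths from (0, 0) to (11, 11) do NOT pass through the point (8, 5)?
Number of paths = 597324

Total paths from (0, 0) to (11, 11): C(22, 11) = 705432. Paths through (8, 5): (paths (0, 0) → (8, 5)) × (paths (8, 5) → (11, 11)) = C(13, 8) · C(9, 3) = 1287 · 84 = 108108. Avoidance count = 705432 − 108108 = 597324.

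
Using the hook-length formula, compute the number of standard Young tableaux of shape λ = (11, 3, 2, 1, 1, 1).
# SYT of shape (11, 3, 2, 1, 1, 1) = 2494206

Hook-length formula: f^λ = n! / Π hook(c), product over all cells c of the Young diagram. For λ = (11, 3, 2, 1, 1, 1), n = 19 boxes. Hook lengths by row (left-to-right, top-to-bottom): [16, 12, 10, 8, 7, 6, 5, 4, 3, 2, 1]; [7, 3, 1]; [5, 1]; [3]; [2]; [1]. Product of hooks = 48771072000. So f^λ = 19! / 48771072000 = 121645100408832000 / 48771072000 = 2494206.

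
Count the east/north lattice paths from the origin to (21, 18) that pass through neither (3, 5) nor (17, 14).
Number of paths = 35449579840

Inclusion–exclusion. Total paths: C(39, 21) = 62359143990. Through P₁: C(8, 3)·C(31, 18) = 11550172200. Through P₂: C(31, 17)·C(8, 4) = 18562776750. Since P₁ is strictly southwest of P₂, a monotone path through both must visit P₁ then P₂; paths through both = C(8, 3)·C(23, 14)·C(8, 4) = 3203384800. Avoid both = 62359143990 − 11550172200 − 18562776750 + 3203384800 = 35449579840.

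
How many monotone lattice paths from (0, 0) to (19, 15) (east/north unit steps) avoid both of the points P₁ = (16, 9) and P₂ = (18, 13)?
Number of paths = 1157532270

Inclusion–exclusion. Total paths: C(34, 19) = 1855967520. Through P₁: C(25, 16)·C(9, 3) = 171609900. Through P₂: C(31, 18)·C(3, 1) = 618759225. Since P₁ is strictly southwest of P₂, a monotone path through both must visit P₁ then P₂; paths through both = C(25, 16)·C(6, 2)·C(3, 1) = 91933875. Avoid both = 1855967520 − 171609900 − 618759225 + 91933875 = 1157532270.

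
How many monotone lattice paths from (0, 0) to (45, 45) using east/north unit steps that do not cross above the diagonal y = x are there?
C_45 = 2257117854077248073253720

These NE paths below the diagonal are counted by the Catalan number C_n = (1/(n + 1)) · C(2n, n). For n = 45: C_45 = (1/46) · C(90, 45) = 103827421287553411369671120/46 = 2257117854077248073253720.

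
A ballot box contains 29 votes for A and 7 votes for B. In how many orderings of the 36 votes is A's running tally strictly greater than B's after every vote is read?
Strict-lead orderings = 5101360

Total orderings of the 36 votes with 29 for A: C(36, 29) = 8347680. By the Bertrand ballot formula (Cycle Lemma / reflection principle), the number of orderings in which A is strictly ahead of B throughout is (p − q)/(p + q) · C(p + q, p) = (29 − 7)/(29 + 7) · 8347680 = 5101360.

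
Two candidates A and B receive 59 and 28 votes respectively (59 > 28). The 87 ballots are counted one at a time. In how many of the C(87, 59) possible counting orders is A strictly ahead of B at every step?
Strict-lead orderings = 17762276310609452935080

Total orderings of the 87 votes with 59 for A: C(87, 59) = 49848969000742658237160. By the Bertrand ballot formula (Cycle Lemma / reflection principle), the number of orderings in which A is strictly ahead of B throughout is (p − q)/(p + q) · C(p + q, p) = (59 − 28)/(59 + 28) · 49848969000742658237160 = 17762276310609452935080.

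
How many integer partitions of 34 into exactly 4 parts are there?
p(34, 4 parts) = 297

Partitions of n into exactly k parts are in bijection with partitions of n − k into at most k parts (subtract 1 from each part). So p(34, exactly 4) = p(30, parts ≤ 4). Computing via the recurrence p(m, j) = p(m, j−1) + p(m−j, j) gives 297.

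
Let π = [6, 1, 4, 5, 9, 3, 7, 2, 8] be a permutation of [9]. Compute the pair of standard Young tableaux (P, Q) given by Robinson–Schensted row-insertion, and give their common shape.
P = [1, 2, 5, 7, 8] / [3, 9] / [4] / [6];  Q = [1, 3, 4, 5, 9] / [2, 7] / [6] / [8];  common shape = (5, 2, 1, 1)

Row-insert the values π_1, π_2, … into P one at a time, bumping the leftmost entry strictly greater than the inserted value down to the next row. The recording tableau Q records, in position (i, j), the step at which that cell was added to P.
  Insert 6 (step 1): P = [6];  Q = [1]
  Insert 1 (step 2): P = [1] / [6];  Q = [1] / [2]
  Insert 4 (step 3): P = [1, 4] / [6];  Q = [1, 3] / [2]
  Insert 5 (step 4): P = [1, 4, 5] / [6];  Q = [1, 3, 4] / [2]
  Insert 9 (step 5): P = [1, 4, 5, 9] / [6];  Q = [1, 3, 4, 5] / [2]
  Insert 3 (step 6): P = [1, 3, 5, 9] / [4] / [6];  Q = [1, 3, 4, 5] / [2] / [6]
  Insert 7 (step 7): P = [1, 3, 5, 7] / [4, 9] / [6];  Q = [1, 3, 4, 5] / [2, 7] / [6]
  Insert 2 (step 8): P = [1, 2, 5, 7] / [3, 9] / [4] / [6];  Q = [1, 3, 4, 5] / [2, 7] / [6] / [8]
  Insert 8 (step 9): P = [1, 2, 5, 7, 8] / [3, 9] / [4] / [6];  Q = [1, 3, 4, 5, 9] / [2, 7] / [6] / [8]
Final shape: (5, 2, 1, 1).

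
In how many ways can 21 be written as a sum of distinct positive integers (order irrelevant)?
q(21) = 76

A partition into distinct parts is a strictly decreasing sequence summing to n. The recurrence d(n, m) = d(n, m−1) + d(n−m, m−1) (use part m at most once) with q(n) = d(n, n) gives q(21) = 76. (Euler's theorem: # distinct-part partitions = # odd-part partitions.)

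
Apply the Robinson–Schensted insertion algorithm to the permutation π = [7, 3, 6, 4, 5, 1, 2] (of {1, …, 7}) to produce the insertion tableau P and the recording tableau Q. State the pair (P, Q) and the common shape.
P = [1, 2, 5] / [3, 4] / [6] / [7];  Q = [1, 3, 5] / [2, 7] / [4] / [6];  common shape = (3, 2, 1, 1)

Row-insert the values π_1, π_2, … into P one at a time, bumping the leftmost entry strictly greater than the inserted value down to the next row. The recording tableau Q records, in position (i, j), the step at which that cell was added to P.
  Insert 7 (step 1): P = [7];  Q = [1]
  Insert 3 (step 2): P = [3] / [7];  Q = [1] / [2]
  Insert 6 (step 3): P = [3, 6] / [7];  Q = [1, 3] / [2]
  Insert 4 (step 4): P = [3, 4] / [6] / [7];  Q = [1, 3] / [2] / [4]
  Insert 5 (step 5): P = [3, 4, 5] / [6] / [7];  Q = [1, 3, 5] / [2] / [4]
  Insert 1 (step 6): P = [1, 4, 5] / [3] / [6] / [7];  Q = [1, 3, 5] / [2] / [4] / [6]
  Insert 2 (step 7): P = [1, 2, 5] / [3, 4] / [6] / [7];  Q = [1, 3, 5] / [2, 7] / [4] / [6]
Final shape: (3, 2, 1, 1).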